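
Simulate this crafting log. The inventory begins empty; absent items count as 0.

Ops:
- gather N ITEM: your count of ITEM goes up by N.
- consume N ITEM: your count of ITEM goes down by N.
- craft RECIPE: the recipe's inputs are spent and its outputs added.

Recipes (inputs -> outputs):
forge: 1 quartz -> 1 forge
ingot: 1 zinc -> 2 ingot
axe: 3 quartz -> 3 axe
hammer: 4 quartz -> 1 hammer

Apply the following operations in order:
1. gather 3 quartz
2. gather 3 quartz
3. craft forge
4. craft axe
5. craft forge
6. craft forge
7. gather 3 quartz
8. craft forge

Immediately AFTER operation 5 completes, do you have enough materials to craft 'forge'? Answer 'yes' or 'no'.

Answer: yes

Derivation:
After 1 (gather 3 quartz): quartz=3
After 2 (gather 3 quartz): quartz=6
After 3 (craft forge): forge=1 quartz=5
After 4 (craft axe): axe=3 forge=1 quartz=2
After 5 (craft forge): axe=3 forge=2 quartz=1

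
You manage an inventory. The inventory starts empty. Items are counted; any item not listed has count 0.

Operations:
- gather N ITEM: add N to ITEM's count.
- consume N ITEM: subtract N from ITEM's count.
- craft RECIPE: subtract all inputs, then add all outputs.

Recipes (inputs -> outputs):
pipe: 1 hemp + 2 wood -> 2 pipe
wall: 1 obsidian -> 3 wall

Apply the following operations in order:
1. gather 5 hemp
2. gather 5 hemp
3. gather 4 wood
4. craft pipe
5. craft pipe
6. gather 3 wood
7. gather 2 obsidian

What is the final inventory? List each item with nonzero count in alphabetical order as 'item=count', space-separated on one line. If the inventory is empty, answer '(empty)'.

Answer: hemp=8 obsidian=2 pipe=4 wood=3

Derivation:
After 1 (gather 5 hemp): hemp=5
After 2 (gather 5 hemp): hemp=10
After 3 (gather 4 wood): hemp=10 wood=4
After 4 (craft pipe): hemp=9 pipe=2 wood=2
After 5 (craft pipe): hemp=8 pipe=4
After 6 (gather 3 wood): hemp=8 pipe=4 wood=3
After 7 (gather 2 obsidian): hemp=8 obsidian=2 pipe=4 wood=3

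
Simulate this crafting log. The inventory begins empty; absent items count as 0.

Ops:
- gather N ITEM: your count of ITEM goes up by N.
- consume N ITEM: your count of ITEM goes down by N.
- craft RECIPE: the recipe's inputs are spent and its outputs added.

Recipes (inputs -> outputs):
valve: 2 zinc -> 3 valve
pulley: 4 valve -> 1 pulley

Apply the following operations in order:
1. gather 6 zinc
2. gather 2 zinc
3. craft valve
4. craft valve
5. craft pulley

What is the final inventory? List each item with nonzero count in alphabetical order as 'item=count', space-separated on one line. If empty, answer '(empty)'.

Answer: pulley=1 valve=2 zinc=4

Derivation:
After 1 (gather 6 zinc): zinc=6
After 2 (gather 2 zinc): zinc=8
After 3 (craft valve): valve=3 zinc=6
After 4 (craft valve): valve=6 zinc=4
After 5 (craft pulley): pulley=1 valve=2 zinc=4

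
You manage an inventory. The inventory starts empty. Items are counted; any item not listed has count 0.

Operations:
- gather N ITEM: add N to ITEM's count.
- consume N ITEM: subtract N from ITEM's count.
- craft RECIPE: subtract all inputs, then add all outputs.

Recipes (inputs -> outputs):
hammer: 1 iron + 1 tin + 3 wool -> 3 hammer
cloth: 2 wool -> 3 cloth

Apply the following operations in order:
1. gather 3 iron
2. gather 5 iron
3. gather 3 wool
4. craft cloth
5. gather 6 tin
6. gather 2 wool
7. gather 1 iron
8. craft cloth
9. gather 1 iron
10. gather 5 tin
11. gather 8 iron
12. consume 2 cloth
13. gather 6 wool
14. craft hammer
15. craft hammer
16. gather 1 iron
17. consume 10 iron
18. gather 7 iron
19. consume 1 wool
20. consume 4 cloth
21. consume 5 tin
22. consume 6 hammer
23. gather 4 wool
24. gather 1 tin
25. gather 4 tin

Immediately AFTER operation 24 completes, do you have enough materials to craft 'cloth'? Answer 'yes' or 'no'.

Answer: yes

Derivation:
After 1 (gather 3 iron): iron=3
After 2 (gather 5 iron): iron=8
After 3 (gather 3 wool): iron=8 wool=3
After 4 (craft cloth): cloth=3 iron=8 wool=1
After 5 (gather 6 tin): cloth=3 iron=8 tin=6 wool=1
After 6 (gather 2 wool): cloth=3 iron=8 tin=6 wool=3
After 7 (gather 1 iron): cloth=3 iron=9 tin=6 wool=3
After 8 (craft cloth): cloth=6 iron=9 tin=6 wool=1
After 9 (gather 1 iron): cloth=6 iron=10 tin=6 wool=1
After 10 (gather 5 tin): cloth=6 iron=10 tin=11 wool=1
After 11 (gather 8 iron): cloth=6 iron=18 tin=11 wool=1
After 12 (consume 2 cloth): cloth=4 iron=18 tin=11 wool=1
After 13 (gather 6 wool): cloth=4 iron=18 tin=11 wool=7
After 14 (craft hammer): cloth=4 hammer=3 iron=17 tin=10 wool=4
After 15 (craft hammer): cloth=4 hammer=6 iron=16 tin=9 wool=1
After 16 (gather 1 iron): cloth=4 hammer=6 iron=17 tin=9 wool=1
After 17 (consume 10 iron): cloth=4 hammer=6 iron=7 tin=9 wool=1
After 18 (gather 7 iron): cloth=4 hammer=6 iron=14 tin=9 wool=1
After 19 (consume 1 wool): cloth=4 hammer=6 iron=14 tin=9
After 20 (consume 4 cloth): hammer=6 iron=14 tin=9
After 21 (consume 5 tin): hammer=6 iron=14 tin=4
After 22 (consume 6 hammer): iron=14 tin=4
After 23 (gather 4 wool): iron=14 tin=4 wool=4
After 24 (gather 1 tin): iron=14 tin=5 wool=4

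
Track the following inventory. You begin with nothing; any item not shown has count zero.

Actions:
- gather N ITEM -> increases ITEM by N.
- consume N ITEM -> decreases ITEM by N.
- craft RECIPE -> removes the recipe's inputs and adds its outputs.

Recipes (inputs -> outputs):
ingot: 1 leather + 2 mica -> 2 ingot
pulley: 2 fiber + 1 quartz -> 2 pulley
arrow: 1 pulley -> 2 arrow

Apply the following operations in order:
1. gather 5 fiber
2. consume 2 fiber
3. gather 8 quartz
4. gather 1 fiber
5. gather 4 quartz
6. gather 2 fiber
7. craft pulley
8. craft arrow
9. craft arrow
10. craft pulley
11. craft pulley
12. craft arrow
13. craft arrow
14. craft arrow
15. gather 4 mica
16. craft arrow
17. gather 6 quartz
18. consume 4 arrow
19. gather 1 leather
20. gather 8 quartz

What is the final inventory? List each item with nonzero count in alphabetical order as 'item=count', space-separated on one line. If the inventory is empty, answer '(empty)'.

Answer: arrow=8 leather=1 mica=4 quartz=23

Derivation:
After 1 (gather 5 fiber): fiber=5
After 2 (consume 2 fiber): fiber=3
After 3 (gather 8 quartz): fiber=3 quartz=8
After 4 (gather 1 fiber): fiber=4 quartz=8
After 5 (gather 4 quartz): fiber=4 quartz=12
After 6 (gather 2 fiber): fiber=6 quartz=12
After 7 (craft pulley): fiber=4 pulley=2 quartz=11
After 8 (craft arrow): arrow=2 fiber=4 pulley=1 quartz=11
After 9 (craft arrow): arrow=4 fiber=4 quartz=11
After 10 (craft pulley): arrow=4 fiber=2 pulley=2 quartz=10
After 11 (craft pulley): arrow=4 pulley=4 quartz=9
After 12 (craft arrow): arrow=6 pulley=3 quartz=9
After 13 (craft arrow): arrow=8 pulley=2 quartz=9
After 14 (craft arrow): arrow=10 pulley=1 quartz=9
After 15 (gather 4 mica): arrow=10 mica=4 pulley=1 quartz=9
After 16 (craft arrow): arrow=12 mica=4 quartz=9
After 17 (gather 6 quartz): arrow=12 mica=4 quartz=15
After 18 (consume 4 arrow): arrow=8 mica=4 quartz=15
After 19 (gather 1 leather): arrow=8 leather=1 mica=4 quartz=15
After 20 (gather 8 quartz): arrow=8 leather=1 mica=4 quartz=23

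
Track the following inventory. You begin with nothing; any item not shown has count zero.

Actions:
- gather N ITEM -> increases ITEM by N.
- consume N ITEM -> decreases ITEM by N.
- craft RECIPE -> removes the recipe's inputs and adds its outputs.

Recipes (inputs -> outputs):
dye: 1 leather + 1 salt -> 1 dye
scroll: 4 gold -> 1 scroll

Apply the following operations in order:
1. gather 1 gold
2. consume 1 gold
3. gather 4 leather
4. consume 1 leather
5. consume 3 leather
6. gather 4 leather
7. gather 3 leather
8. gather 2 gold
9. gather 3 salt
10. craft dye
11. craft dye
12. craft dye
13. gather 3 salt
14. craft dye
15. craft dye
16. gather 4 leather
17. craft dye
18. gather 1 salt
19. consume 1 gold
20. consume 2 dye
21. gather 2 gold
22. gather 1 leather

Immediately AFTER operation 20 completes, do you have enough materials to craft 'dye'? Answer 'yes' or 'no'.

Answer: yes

Derivation:
After 1 (gather 1 gold): gold=1
After 2 (consume 1 gold): (empty)
After 3 (gather 4 leather): leather=4
After 4 (consume 1 leather): leather=3
After 5 (consume 3 leather): (empty)
After 6 (gather 4 leather): leather=4
After 7 (gather 3 leather): leather=7
After 8 (gather 2 gold): gold=2 leather=7
After 9 (gather 3 salt): gold=2 leather=7 salt=3
After 10 (craft dye): dye=1 gold=2 leather=6 salt=2
After 11 (craft dye): dye=2 gold=2 leather=5 salt=1
After 12 (craft dye): dye=3 gold=2 leather=4
After 13 (gather 3 salt): dye=3 gold=2 leather=4 salt=3
After 14 (craft dye): dye=4 gold=2 leather=3 salt=2
After 15 (craft dye): dye=5 gold=2 leather=2 salt=1
After 16 (gather 4 leather): dye=5 gold=2 leather=6 salt=1
After 17 (craft dye): dye=6 gold=2 leather=5
After 18 (gather 1 salt): dye=6 gold=2 leather=5 salt=1
After 19 (consume 1 gold): dye=6 gold=1 leather=5 salt=1
After 20 (consume 2 dye): dye=4 gold=1 leather=5 salt=1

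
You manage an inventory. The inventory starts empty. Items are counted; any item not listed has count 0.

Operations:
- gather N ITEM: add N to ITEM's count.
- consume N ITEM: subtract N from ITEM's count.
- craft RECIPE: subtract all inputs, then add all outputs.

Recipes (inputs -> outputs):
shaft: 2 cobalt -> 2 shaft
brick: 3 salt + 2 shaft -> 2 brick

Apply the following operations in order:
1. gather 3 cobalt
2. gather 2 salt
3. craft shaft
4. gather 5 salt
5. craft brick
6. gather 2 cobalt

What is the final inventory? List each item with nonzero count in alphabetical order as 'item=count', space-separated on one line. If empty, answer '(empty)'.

Answer: brick=2 cobalt=3 salt=4

Derivation:
After 1 (gather 3 cobalt): cobalt=3
After 2 (gather 2 salt): cobalt=3 salt=2
After 3 (craft shaft): cobalt=1 salt=2 shaft=2
After 4 (gather 5 salt): cobalt=1 salt=7 shaft=2
After 5 (craft brick): brick=2 cobalt=1 salt=4
After 6 (gather 2 cobalt): brick=2 cobalt=3 salt=4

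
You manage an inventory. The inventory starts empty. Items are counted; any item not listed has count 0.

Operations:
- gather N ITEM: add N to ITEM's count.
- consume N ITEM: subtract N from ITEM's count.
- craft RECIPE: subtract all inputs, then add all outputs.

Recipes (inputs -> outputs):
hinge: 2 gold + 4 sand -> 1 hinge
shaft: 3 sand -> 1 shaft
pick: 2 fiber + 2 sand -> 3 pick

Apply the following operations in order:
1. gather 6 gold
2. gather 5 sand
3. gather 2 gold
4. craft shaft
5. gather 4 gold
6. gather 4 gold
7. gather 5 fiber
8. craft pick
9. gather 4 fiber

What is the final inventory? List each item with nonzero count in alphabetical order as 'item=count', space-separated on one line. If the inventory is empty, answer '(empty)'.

After 1 (gather 6 gold): gold=6
After 2 (gather 5 sand): gold=6 sand=5
After 3 (gather 2 gold): gold=8 sand=5
After 4 (craft shaft): gold=8 sand=2 shaft=1
After 5 (gather 4 gold): gold=12 sand=2 shaft=1
After 6 (gather 4 gold): gold=16 sand=2 shaft=1
After 7 (gather 5 fiber): fiber=5 gold=16 sand=2 shaft=1
After 8 (craft pick): fiber=3 gold=16 pick=3 shaft=1
After 9 (gather 4 fiber): fiber=7 gold=16 pick=3 shaft=1

Answer: fiber=7 gold=16 pick=3 shaft=1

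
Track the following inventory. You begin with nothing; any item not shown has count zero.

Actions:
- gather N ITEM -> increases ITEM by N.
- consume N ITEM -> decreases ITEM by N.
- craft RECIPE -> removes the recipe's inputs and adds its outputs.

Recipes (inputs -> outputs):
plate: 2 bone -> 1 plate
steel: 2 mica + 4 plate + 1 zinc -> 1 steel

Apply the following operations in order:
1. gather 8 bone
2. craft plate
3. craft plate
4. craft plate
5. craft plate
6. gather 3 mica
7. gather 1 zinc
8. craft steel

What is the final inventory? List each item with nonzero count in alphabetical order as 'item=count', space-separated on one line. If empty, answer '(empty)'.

After 1 (gather 8 bone): bone=8
After 2 (craft plate): bone=6 plate=1
After 3 (craft plate): bone=4 plate=2
After 4 (craft plate): bone=2 plate=3
After 5 (craft plate): plate=4
After 6 (gather 3 mica): mica=3 plate=4
After 7 (gather 1 zinc): mica=3 plate=4 zinc=1
After 8 (craft steel): mica=1 steel=1

Answer: mica=1 steel=1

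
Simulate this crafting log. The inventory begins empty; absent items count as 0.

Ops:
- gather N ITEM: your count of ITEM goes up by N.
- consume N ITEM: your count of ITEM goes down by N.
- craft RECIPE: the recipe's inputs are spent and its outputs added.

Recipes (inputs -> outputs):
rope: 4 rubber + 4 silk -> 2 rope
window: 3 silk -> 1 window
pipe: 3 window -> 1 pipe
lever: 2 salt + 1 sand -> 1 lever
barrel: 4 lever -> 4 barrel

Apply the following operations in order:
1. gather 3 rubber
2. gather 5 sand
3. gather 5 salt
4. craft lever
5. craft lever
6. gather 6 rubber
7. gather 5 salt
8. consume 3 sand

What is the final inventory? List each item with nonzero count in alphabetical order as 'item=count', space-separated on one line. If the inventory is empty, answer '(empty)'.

After 1 (gather 3 rubber): rubber=3
After 2 (gather 5 sand): rubber=3 sand=5
After 3 (gather 5 salt): rubber=3 salt=5 sand=5
After 4 (craft lever): lever=1 rubber=3 salt=3 sand=4
After 5 (craft lever): lever=2 rubber=3 salt=1 sand=3
After 6 (gather 6 rubber): lever=2 rubber=9 salt=1 sand=3
After 7 (gather 5 salt): lever=2 rubber=9 salt=6 sand=3
After 8 (consume 3 sand): lever=2 rubber=9 salt=6

Answer: lever=2 rubber=9 salt=6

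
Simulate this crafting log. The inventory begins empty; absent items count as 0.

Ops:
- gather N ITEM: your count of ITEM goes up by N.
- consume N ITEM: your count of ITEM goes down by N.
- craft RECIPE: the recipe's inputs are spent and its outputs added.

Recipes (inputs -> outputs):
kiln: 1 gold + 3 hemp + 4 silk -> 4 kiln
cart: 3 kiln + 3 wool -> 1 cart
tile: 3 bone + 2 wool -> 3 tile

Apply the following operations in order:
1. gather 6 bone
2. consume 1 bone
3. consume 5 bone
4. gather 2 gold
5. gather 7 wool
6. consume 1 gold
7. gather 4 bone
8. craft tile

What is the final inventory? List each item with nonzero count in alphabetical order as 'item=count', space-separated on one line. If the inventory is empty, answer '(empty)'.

Answer: bone=1 gold=1 tile=3 wool=5

Derivation:
After 1 (gather 6 bone): bone=6
After 2 (consume 1 bone): bone=5
After 3 (consume 5 bone): (empty)
After 4 (gather 2 gold): gold=2
After 5 (gather 7 wool): gold=2 wool=7
After 6 (consume 1 gold): gold=1 wool=7
After 7 (gather 4 bone): bone=4 gold=1 wool=7
After 8 (craft tile): bone=1 gold=1 tile=3 wool=5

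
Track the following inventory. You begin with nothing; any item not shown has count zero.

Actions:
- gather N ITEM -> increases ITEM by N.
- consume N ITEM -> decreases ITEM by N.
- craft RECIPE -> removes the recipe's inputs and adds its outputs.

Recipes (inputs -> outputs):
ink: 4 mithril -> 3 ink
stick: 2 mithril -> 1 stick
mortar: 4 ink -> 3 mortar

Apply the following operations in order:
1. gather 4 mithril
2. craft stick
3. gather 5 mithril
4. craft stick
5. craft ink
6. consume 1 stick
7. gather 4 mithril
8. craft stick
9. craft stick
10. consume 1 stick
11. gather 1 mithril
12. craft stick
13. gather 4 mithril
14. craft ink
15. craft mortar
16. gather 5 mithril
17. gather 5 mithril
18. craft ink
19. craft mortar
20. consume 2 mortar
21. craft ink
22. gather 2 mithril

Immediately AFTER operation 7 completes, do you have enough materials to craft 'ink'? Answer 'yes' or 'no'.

Answer: yes

Derivation:
After 1 (gather 4 mithril): mithril=4
After 2 (craft stick): mithril=2 stick=1
After 3 (gather 5 mithril): mithril=7 stick=1
After 4 (craft stick): mithril=5 stick=2
After 5 (craft ink): ink=3 mithril=1 stick=2
After 6 (consume 1 stick): ink=3 mithril=1 stick=1
After 7 (gather 4 mithril): ink=3 mithril=5 stick=1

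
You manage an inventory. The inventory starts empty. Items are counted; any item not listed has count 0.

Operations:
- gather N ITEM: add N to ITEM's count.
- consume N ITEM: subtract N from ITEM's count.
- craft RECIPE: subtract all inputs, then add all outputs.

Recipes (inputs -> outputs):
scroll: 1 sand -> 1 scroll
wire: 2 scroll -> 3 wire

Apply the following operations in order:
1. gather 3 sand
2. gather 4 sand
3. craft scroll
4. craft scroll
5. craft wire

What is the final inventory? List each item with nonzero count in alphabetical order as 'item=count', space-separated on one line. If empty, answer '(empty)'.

After 1 (gather 3 sand): sand=3
After 2 (gather 4 sand): sand=7
After 3 (craft scroll): sand=6 scroll=1
After 4 (craft scroll): sand=5 scroll=2
After 5 (craft wire): sand=5 wire=3

Answer: sand=5 wire=3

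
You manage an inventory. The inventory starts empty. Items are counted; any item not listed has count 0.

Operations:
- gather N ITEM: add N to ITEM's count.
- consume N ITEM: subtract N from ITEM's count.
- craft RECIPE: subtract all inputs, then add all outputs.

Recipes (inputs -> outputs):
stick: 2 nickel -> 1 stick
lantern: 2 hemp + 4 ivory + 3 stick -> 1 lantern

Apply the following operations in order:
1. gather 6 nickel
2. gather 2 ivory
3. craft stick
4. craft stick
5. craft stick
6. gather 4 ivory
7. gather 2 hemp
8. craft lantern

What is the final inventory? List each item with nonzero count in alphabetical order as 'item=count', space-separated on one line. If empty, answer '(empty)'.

Answer: ivory=2 lantern=1

Derivation:
After 1 (gather 6 nickel): nickel=6
After 2 (gather 2 ivory): ivory=2 nickel=6
After 3 (craft stick): ivory=2 nickel=4 stick=1
After 4 (craft stick): ivory=2 nickel=2 stick=2
After 5 (craft stick): ivory=2 stick=3
After 6 (gather 4 ivory): ivory=6 stick=3
After 7 (gather 2 hemp): hemp=2 ivory=6 stick=3
After 8 (craft lantern): ivory=2 lantern=1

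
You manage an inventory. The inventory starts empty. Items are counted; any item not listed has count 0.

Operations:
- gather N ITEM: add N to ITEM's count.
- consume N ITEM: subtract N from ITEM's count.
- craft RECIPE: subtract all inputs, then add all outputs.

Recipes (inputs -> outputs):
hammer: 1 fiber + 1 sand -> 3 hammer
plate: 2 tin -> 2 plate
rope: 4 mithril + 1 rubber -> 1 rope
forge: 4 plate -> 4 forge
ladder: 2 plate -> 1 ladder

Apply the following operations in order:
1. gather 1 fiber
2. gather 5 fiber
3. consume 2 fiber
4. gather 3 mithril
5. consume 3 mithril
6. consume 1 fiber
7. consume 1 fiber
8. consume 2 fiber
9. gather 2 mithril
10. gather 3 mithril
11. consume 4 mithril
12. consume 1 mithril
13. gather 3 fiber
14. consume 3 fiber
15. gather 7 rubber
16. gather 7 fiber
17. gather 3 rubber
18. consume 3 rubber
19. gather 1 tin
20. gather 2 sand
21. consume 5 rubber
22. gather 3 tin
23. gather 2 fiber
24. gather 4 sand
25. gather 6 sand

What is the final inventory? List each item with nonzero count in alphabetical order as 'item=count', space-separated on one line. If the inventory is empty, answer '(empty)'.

After 1 (gather 1 fiber): fiber=1
After 2 (gather 5 fiber): fiber=6
After 3 (consume 2 fiber): fiber=4
After 4 (gather 3 mithril): fiber=4 mithril=3
After 5 (consume 3 mithril): fiber=4
After 6 (consume 1 fiber): fiber=3
After 7 (consume 1 fiber): fiber=2
After 8 (consume 2 fiber): (empty)
After 9 (gather 2 mithril): mithril=2
After 10 (gather 3 mithril): mithril=5
After 11 (consume 4 mithril): mithril=1
After 12 (consume 1 mithril): (empty)
After 13 (gather 3 fiber): fiber=3
After 14 (consume 3 fiber): (empty)
After 15 (gather 7 rubber): rubber=7
After 16 (gather 7 fiber): fiber=7 rubber=7
After 17 (gather 3 rubber): fiber=7 rubber=10
After 18 (consume 3 rubber): fiber=7 rubber=7
After 19 (gather 1 tin): fiber=7 rubber=7 tin=1
After 20 (gather 2 sand): fiber=7 rubber=7 sand=2 tin=1
After 21 (consume 5 rubber): fiber=7 rubber=2 sand=2 tin=1
After 22 (gather 3 tin): fiber=7 rubber=2 sand=2 tin=4
After 23 (gather 2 fiber): fiber=9 rubber=2 sand=2 tin=4
After 24 (gather 4 sand): fiber=9 rubber=2 sand=6 tin=4
After 25 (gather 6 sand): fiber=9 rubber=2 sand=12 tin=4

Answer: fiber=9 rubber=2 sand=12 tin=4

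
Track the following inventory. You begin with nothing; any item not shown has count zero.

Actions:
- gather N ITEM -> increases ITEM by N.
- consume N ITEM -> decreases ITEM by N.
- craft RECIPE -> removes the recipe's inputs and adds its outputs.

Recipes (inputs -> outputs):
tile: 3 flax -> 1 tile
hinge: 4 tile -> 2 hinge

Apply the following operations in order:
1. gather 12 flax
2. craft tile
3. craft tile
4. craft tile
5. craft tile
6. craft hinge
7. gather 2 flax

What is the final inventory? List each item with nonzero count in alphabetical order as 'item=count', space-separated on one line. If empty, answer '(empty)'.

After 1 (gather 12 flax): flax=12
After 2 (craft tile): flax=9 tile=1
After 3 (craft tile): flax=6 tile=2
After 4 (craft tile): flax=3 tile=3
After 5 (craft tile): tile=4
After 6 (craft hinge): hinge=2
After 7 (gather 2 flax): flax=2 hinge=2

Answer: flax=2 hinge=2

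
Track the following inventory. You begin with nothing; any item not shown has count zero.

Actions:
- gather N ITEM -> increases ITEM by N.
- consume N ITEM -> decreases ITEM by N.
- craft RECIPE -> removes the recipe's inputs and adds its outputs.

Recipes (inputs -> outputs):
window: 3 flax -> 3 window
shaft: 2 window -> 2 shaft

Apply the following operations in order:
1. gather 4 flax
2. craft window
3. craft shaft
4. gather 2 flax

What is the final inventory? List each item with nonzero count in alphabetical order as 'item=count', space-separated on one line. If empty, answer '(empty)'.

After 1 (gather 4 flax): flax=4
After 2 (craft window): flax=1 window=3
After 3 (craft shaft): flax=1 shaft=2 window=1
After 4 (gather 2 flax): flax=3 shaft=2 window=1

Answer: flax=3 shaft=2 window=1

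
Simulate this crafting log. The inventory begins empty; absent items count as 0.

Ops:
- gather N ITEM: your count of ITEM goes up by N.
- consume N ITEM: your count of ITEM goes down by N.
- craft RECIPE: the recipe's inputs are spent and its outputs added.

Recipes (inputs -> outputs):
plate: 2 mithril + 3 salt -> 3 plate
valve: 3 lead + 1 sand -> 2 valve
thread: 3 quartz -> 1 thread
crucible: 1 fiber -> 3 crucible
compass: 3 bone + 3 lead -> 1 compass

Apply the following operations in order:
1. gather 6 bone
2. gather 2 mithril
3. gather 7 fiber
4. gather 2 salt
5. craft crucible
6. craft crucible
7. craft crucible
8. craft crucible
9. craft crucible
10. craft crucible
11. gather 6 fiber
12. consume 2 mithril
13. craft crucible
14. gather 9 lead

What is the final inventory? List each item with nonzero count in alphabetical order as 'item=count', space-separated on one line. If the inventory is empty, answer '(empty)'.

After 1 (gather 6 bone): bone=6
After 2 (gather 2 mithril): bone=6 mithril=2
After 3 (gather 7 fiber): bone=6 fiber=7 mithril=2
After 4 (gather 2 salt): bone=6 fiber=7 mithril=2 salt=2
After 5 (craft crucible): bone=6 crucible=3 fiber=6 mithril=2 salt=2
After 6 (craft crucible): bone=6 crucible=6 fiber=5 mithril=2 salt=2
After 7 (craft crucible): bone=6 crucible=9 fiber=4 mithril=2 salt=2
After 8 (craft crucible): bone=6 crucible=12 fiber=3 mithril=2 salt=2
After 9 (craft crucible): bone=6 crucible=15 fiber=2 mithril=2 salt=2
After 10 (craft crucible): bone=6 crucible=18 fiber=1 mithril=2 salt=2
After 11 (gather 6 fiber): bone=6 crucible=18 fiber=7 mithril=2 salt=2
After 12 (consume 2 mithril): bone=6 crucible=18 fiber=7 salt=2
After 13 (craft crucible): bone=6 crucible=21 fiber=6 salt=2
After 14 (gather 9 lead): bone=6 crucible=21 fiber=6 lead=9 salt=2

Answer: bone=6 crucible=21 fiber=6 lead=9 salt=2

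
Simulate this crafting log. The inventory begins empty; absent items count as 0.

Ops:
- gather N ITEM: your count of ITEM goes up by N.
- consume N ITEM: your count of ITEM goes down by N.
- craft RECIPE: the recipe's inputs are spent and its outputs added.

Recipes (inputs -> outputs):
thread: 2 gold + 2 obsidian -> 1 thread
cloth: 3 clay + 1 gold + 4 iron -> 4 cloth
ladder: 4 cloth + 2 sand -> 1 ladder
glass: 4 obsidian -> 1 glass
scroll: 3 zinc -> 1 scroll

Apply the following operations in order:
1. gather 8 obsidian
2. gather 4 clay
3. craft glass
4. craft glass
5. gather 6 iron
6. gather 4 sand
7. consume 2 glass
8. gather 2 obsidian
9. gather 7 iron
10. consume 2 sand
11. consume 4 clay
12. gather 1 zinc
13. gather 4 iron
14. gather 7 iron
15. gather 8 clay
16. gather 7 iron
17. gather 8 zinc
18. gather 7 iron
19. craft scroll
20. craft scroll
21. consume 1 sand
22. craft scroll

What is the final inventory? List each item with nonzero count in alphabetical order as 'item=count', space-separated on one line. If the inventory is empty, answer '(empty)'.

Answer: clay=8 iron=38 obsidian=2 sand=1 scroll=3

Derivation:
After 1 (gather 8 obsidian): obsidian=8
After 2 (gather 4 clay): clay=4 obsidian=8
After 3 (craft glass): clay=4 glass=1 obsidian=4
After 4 (craft glass): clay=4 glass=2
After 5 (gather 6 iron): clay=4 glass=2 iron=6
After 6 (gather 4 sand): clay=4 glass=2 iron=6 sand=4
After 7 (consume 2 glass): clay=4 iron=6 sand=4
After 8 (gather 2 obsidian): clay=4 iron=6 obsidian=2 sand=4
After 9 (gather 7 iron): clay=4 iron=13 obsidian=2 sand=4
After 10 (consume 2 sand): clay=4 iron=13 obsidian=2 sand=2
After 11 (consume 4 clay): iron=13 obsidian=2 sand=2
After 12 (gather 1 zinc): iron=13 obsidian=2 sand=2 zinc=1
After 13 (gather 4 iron): iron=17 obsidian=2 sand=2 zinc=1
After 14 (gather 7 iron): iron=24 obsidian=2 sand=2 zinc=1
After 15 (gather 8 clay): clay=8 iron=24 obsidian=2 sand=2 zinc=1
After 16 (gather 7 iron): clay=8 iron=31 obsidian=2 sand=2 zinc=1
After 17 (gather 8 zinc): clay=8 iron=31 obsidian=2 sand=2 zinc=9
After 18 (gather 7 iron): clay=8 iron=38 obsidian=2 sand=2 zinc=9
After 19 (craft scroll): clay=8 iron=38 obsidian=2 sand=2 scroll=1 zinc=6
After 20 (craft scroll): clay=8 iron=38 obsidian=2 sand=2 scroll=2 zinc=3
After 21 (consume 1 sand): clay=8 iron=38 obsidian=2 sand=1 scroll=2 zinc=3
After 22 (craft scroll): clay=8 iron=38 obsidian=2 sand=1 scroll=3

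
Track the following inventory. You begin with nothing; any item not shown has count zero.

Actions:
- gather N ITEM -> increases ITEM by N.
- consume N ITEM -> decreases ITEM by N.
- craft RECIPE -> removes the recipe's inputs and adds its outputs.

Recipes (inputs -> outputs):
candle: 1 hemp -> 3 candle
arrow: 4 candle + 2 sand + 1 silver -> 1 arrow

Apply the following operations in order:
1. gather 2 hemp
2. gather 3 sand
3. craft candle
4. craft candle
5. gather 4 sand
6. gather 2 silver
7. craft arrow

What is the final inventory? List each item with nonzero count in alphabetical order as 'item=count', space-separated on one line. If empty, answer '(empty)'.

After 1 (gather 2 hemp): hemp=2
After 2 (gather 3 sand): hemp=2 sand=3
After 3 (craft candle): candle=3 hemp=1 sand=3
After 4 (craft candle): candle=6 sand=3
After 5 (gather 4 sand): candle=6 sand=7
After 6 (gather 2 silver): candle=6 sand=7 silver=2
After 7 (craft arrow): arrow=1 candle=2 sand=5 silver=1

Answer: arrow=1 candle=2 sand=5 silver=1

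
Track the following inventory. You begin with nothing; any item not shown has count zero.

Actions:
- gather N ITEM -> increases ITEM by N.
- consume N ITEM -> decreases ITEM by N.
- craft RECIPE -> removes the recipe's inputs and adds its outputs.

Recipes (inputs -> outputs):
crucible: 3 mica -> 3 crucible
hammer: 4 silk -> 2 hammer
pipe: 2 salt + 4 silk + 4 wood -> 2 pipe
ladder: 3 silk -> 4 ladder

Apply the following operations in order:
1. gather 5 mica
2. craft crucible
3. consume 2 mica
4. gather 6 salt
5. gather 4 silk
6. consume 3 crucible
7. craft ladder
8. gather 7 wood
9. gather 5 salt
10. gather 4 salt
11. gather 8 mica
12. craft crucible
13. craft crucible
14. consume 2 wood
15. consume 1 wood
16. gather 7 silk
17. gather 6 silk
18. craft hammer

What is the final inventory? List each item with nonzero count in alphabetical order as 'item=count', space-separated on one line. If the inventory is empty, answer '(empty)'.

After 1 (gather 5 mica): mica=5
After 2 (craft crucible): crucible=3 mica=2
After 3 (consume 2 mica): crucible=3
After 4 (gather 6 salt): crucible=3 salt=6
After 5 (gather 4 silk): crucible=3 salt=6 silk=4
After 6 (consume 3 crucible): salt=6 silk=4
After 7 (craft ladder): ladder=4 salt=6 silk=1
After 8 (gather 7 wood): ladder=4 salt=6 silk=1 wood=7
After 9 (gather 5 salt): ladder=4 salt=11 silk=1 wood=7
After 10 (gather 4 salt): ladder=4 salt=15 silk=1 wood=7
After 11 (gather 8 mica): ladder=4 mica=8 salt=15 silk=1 wood=7
After 12 (craft crucible): crucible=3 ladder=4 mica=5 salt=15 silk=1 wood=7
After 13 (craft crucible): crucible=6 ladder=4 mica=2 salt=15 silk=1 wood=7
After 14 (consume 2 wood): crucible=6 ladder=4 mica=2 salt=15 silk=1 wood=5
After 15 (consume 1 wood): crucible=6 ladder=4 mica=2 salt=15 silk=1 wood=4
After 16 (gather 7 silk): crucible=6 ladder=4 mica=2 salt=15 silk=8 wood=4
After 17 (gather 6 silk): crucible=6 ladder=4 mica=2 salt=15 silk=14 wood=4
After 18 (craft hammer): crucible=6 hammer=2 ladder=4 mica=2 salt=15 silk=10 wood=4

Answer: crucible=6 hammer=2 ladder=4 mica=2 salt=15 silk=10 wood=4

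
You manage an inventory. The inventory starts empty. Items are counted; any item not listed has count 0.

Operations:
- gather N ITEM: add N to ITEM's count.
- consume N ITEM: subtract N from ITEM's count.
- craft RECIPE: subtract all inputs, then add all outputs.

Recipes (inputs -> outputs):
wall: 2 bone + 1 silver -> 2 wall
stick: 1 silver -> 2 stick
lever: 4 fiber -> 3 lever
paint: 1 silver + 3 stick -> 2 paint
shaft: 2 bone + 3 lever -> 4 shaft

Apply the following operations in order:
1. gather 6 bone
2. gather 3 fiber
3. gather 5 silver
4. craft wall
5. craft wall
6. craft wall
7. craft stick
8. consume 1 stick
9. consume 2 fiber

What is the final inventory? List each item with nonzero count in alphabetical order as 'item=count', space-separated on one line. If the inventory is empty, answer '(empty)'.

After 1 (gather 6 bone): bone=6
After 2 (gather 3 fiber): bone=6 fiber=3
After 3 (gather 5 silver): bone=6 fiber=3 silver=5
After 4 (craft wall): bone=4 fiber=3 silver=4 wall=2
After 5 (craft wall): bone=2 fiber=3 silver=3 wall=4
After 6 (craft wall): fiber=3 silver=2 wall=6
After 7 (craft stick): fiber=3 silver=1 stick=2 wall=6
After 8 (consume 1 stick): fiber=3 silver=1 stick=1 wall=6
After 9 (consume 2 fiber): fiber=1 silver=1 stick=1 wall=6

Answer: fiber=1 silver=1 stick=1 wall=6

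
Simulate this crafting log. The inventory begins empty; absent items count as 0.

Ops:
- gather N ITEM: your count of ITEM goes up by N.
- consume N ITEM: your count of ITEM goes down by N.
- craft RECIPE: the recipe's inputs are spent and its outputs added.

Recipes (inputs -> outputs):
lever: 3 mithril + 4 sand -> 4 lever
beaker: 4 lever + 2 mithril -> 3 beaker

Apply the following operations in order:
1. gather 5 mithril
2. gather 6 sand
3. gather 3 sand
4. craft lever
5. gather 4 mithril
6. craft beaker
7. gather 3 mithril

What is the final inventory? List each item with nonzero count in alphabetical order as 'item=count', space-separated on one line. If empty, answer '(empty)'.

Answer: beaker=3 mithril=7 sand=5

Derivation:
After 1 (gather 5 mithril): mithril=5
After 2 (gather 6 sand): mithril=5 sand=6
After 3 (gather 3 sand): mithril=5 sand=9
After 4 (craft lever): lever=4 mithril=2 sand=5
After 5 (gather 4 mithril): lever=4 mithril=6 sand=5
After 6 (craft beaker): beaker=3 mithril=4 sand=5
After 7 (gather 3 mithril): beaker=3 mithril=7 sand=5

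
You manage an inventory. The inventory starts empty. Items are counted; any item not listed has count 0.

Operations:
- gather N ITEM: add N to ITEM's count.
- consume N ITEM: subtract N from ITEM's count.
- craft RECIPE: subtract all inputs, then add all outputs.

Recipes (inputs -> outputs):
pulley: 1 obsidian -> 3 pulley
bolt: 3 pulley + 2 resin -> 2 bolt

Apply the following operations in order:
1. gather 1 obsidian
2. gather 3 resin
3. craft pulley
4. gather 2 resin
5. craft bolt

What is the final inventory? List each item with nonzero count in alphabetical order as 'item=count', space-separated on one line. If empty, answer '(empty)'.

After 1 (gather 1 obsidian): obsidian=1
After 2 (gather 3 resin): obsidian=1 resin=3
After 3 (craft pulley): pulley=3 resin=3
After 4 (gather 2 resin): pulley=3 resin=5
After 5 (craft bolt): bolt=2 resin=3

Answer: bolt=2 resin=3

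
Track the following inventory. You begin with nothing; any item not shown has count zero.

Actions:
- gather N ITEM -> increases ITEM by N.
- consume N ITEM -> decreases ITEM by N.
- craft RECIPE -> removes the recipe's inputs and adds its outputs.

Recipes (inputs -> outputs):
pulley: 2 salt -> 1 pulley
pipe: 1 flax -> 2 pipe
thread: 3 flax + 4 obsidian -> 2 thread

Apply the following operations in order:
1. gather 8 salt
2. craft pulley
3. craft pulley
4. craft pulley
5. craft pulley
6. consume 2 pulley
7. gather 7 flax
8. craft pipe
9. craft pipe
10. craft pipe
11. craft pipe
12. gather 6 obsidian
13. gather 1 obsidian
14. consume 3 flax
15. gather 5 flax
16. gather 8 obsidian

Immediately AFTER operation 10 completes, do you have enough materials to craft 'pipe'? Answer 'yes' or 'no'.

After 1 (gather 8 salt): salt=8
After 2 (craft pulley): pulley=1 salt=6
After 3 (craft pulley): pulley=2 salt=4
After 4 (craft pulley): pulley=3 salt=2
After 5 (craft pulley): pulley=4
After 6 (consume 2 pulley): pulley=2
After 7 (gather 7 flax): flax=7 pulley=2
After 8 (craft pipe): flax=6 pipe=2 pulley=2
After 9 (craft pipe): flax=5 pipe=4 pulley=2
After 10 (craft pipe): flax=4 pipe=6 pulley=2

Answer: yes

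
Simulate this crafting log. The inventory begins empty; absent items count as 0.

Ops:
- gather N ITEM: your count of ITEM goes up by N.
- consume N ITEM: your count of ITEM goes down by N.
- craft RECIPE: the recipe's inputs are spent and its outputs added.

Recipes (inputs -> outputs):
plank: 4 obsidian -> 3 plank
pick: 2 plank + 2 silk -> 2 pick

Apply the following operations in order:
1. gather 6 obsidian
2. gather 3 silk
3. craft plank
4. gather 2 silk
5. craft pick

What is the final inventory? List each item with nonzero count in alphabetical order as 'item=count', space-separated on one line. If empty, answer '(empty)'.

Answer: obsidian=2 pick=2 plank=1 silk=3

Derivation:
After 1 (gather 6 obsidian): obsidian=6
After 2 (gather 3 silk): obsidian=6 silk=3
After 3 (craft plank): obsidian=2 plank=3 silk=3
After 4 (gather 2 silk): obsidian=2 plank=3 silk=5
After 5 (craft pick): obsidian=2 pick=2 plank=1 silk=3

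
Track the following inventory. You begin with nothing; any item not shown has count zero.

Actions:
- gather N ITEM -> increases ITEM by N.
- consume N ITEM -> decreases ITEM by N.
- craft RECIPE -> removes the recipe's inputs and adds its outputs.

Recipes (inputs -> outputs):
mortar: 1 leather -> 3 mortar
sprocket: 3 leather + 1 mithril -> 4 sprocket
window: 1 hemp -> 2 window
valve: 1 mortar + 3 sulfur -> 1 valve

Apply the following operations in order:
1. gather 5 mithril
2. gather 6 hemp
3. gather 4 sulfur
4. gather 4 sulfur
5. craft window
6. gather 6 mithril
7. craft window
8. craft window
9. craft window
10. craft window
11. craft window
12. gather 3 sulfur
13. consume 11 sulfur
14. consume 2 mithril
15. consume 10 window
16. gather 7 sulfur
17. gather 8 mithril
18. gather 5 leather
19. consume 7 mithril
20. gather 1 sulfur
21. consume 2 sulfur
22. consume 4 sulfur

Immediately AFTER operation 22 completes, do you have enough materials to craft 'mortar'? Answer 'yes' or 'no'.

Answer: yes

Derivation:
After 1 (gather 5 mithril): mithril=5
After 2 (gather 6 hemp): hemp=6 mithril=5
After 3 (gather 4 sulfur): hemp=6 mithril=5 sulfur=4
After 4 (gather 4 sulfur): hemp=6 mithril=5 sulfur=8
After 5 (craft window): hemp=5 mithril=5 sulfur=8 window=2
After 6 (gather 6 mithril): hemp=5 mithril=11 sulfur=8 window=2
After 7 (craft window): hemp=4 mithril=11 sulfur=8 window=4
After 8 (craft window): hemp=3 mithril=11 sulfur=8 window=6
After 9 (craft window): hemp=2 mithril=11 sulfur=8 window=8
After 10 (craft window): hemp=1 mithril=11 sulfur=8 window=10
After 11 (craft window): mithril=11 sulfur=8 window=12
After 12 (gather 3 sulfur): mithril=11 sulfur=11 window=12
After 13 (consume 11 sulfur): mithril=11 window=12
After 14 (consume 2 mithril): mithril=9 window=12
After 15 (consume 10 window): mithril=9 window=2
After 16 (gather 7 sulfur): mithril=9 sulfur=7 window=2
After 17 (gather 8 mithril): mithril=17 sulfur=7 window=2
After 18 (gather 5 leather): leather=5 mithril=17 sulfur=7 window=2
After 19 (consume 7 mithril): leather=5 mithril=10 sulfur=7 window=2
After 20 (gather 1 sulfur): leather=5 mithril=10 sulfur=8 window=2
After 21 (consume 2 sulfur): leather=5 mithril=10 sulfur=6 window=2
After 22 (consume 4 sulfur): leather=5 mithril=10 sulfur=2 window=2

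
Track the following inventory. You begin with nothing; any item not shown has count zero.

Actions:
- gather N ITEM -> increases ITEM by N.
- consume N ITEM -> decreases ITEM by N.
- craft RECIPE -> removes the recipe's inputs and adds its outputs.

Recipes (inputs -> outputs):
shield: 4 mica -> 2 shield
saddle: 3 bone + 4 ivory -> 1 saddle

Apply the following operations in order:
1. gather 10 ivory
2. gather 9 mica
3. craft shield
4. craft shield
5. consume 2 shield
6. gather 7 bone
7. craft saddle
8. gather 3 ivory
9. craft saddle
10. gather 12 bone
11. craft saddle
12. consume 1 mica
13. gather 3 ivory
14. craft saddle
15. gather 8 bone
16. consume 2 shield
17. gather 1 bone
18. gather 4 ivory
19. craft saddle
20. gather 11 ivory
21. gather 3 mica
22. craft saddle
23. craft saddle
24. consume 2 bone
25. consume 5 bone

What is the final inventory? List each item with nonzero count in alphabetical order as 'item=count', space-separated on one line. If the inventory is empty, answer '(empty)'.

After 1 (gather 10 ivory): ivory=10
After 2 (gather 9 mica): ivory=10 mica=9
After 3 (craft shield): ivory=10 mica=5 shield=2
After 4 (craft shield): ivory=10 mica=1 shield=4
After 5 (consume 2 shield): ivory=10 mica=1 shield=2
After 6 (gather 7 bone): bone=7 ivory=10 mica=1 shield=2
After 7 (craft saddle): bone=4 ivory=6 mica=1 saddle=1 shield=2
After 8 (gather 3 ivory): bone=4 ivory=9 mica=1 saddle=1 shield=2
After 9 (craft saddle): bone=1 ivory=5 mica=1 saddle=2 shield=2
After 10 (gather 12 bone): bone=13 ivory=5 mica=1 saddle=2 shield=2
After 11 (craft saddle): bone=10 ivory=1 mica=1 saddle=3 shield=2
After 12 (consume 1 mica): bone=10 ivory=1 saddle=3 shield=2
After 13 (gather 3 ivory): bone=10 ivory=4 saddle=3 shield=2
After 14 (craft saddle): bone=7 saddle=4 shield=2
After 15 (gather 8 bone): bone=15 saddle=4 shield=2
After 16 (consume 2 shield): bone=15 saddle=4
After 17 (gather 1 bone): bone=16 saddle=4
After 18 (gather 4 ivory): bone=16 ivory=4 saddle=4
After 19 (craft saddle): bone=13 saddle=5
After 20 (gather 11 ivory): bone=13 ivory=11 saddle=5
After 21 (gather 3 mica): bone=13 ivory=11 mica=3 saddle=5
After 22 (craft saddle): bone=10 ivory=7 mica=3 saddle=6
After 23 (craft saddle): bone=7 ivory=3 mica=3 saddle=7
After 24 (consume 2 bone): bone=5 ivory=3 mica=3 saddle=7
After 25 (consume 5 bone): ivory=3 mica=3 saddle=7

Answer: ivory=3 mica=3 saddle=7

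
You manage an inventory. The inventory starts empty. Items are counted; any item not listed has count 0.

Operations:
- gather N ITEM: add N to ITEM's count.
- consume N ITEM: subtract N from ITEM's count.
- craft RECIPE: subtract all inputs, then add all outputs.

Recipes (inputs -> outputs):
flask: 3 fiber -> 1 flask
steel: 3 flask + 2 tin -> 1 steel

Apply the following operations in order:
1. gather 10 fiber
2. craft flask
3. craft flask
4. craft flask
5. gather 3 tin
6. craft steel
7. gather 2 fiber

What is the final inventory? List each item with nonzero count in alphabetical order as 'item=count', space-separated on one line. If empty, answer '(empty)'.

After 1 (gather 10 fiber): fiber=10
After 2 (craft flask): fiber=7 flask=1
After 3 (craft flask): fiber=4 flask=2
After 4 (craft flask): fiber=1 flask=3
After 5 (gather 3 tin): fiber=1 flask=3 tin=3
After 6 (craft steel): fiber=1 steel=1 tin=1
After 7 (gather 2 fiber): fiber=3 steel=1 tin=1

Answer: fiber=3 steel=1 tin=1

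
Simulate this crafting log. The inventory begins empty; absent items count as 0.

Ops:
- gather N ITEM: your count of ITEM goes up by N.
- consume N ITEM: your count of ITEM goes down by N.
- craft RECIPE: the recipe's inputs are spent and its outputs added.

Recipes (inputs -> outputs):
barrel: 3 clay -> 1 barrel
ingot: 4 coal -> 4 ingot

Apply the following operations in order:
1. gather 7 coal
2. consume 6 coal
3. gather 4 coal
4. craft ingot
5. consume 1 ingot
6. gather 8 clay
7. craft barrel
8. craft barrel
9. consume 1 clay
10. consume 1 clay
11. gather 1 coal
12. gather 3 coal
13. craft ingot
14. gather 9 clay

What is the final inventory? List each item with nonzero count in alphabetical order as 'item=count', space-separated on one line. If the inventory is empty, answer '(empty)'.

Answer: barrel=2 clay=9 coal=1 ingot=7

Derivation:
After 1 (gather 7 coal): coal=7
After 2 (consume 6 coal): coal=1
After 3 (gather 4 coal): coal=5
After 4 (craft ingot): coal=1 ingot=4
After 5 (consume 1 ingot): coal=1 ingot=3
After 6 (gather 8 clay): clay=8 coal=1 ingot=3
After 7 (craft barrel): barrel=1 clay=5 coal=1 ingot=3
After 8 (craft barrel): barrel=2 clay=2 coal=1 ingot=3
After 9 (consume 1 clay): barrel=2 clay=1 coal=1 ingot=3
After 10 (consume 1 clay): barrel=2 coal=1 ingot=3
After 11 (gather 1 coal): barrel=2 coal=2 ingot=3
After 12 (gather 3 coal): barrel=2 coal=5 ingot=3
After 13 (craft ingot): barrel=2 coal=1 ingot=7
After 14 (gather 9 clay): barrel=2 clay=9 coal=1 ingot=7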